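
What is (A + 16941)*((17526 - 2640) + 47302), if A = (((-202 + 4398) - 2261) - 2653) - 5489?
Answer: 667525992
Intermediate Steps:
A = -6207 (A = ((4196 - 2261) - 2653) - 5489 = (1935 - 2653) - 5489 = -718 - 5489 = -6207)
(A + 16941)*((17526 - 2640) + 47302) = (-6207 + 16941)*((17526 - 2640) + 47302) = 10734*(14886 + 47302) = 10734*62188 = 667525992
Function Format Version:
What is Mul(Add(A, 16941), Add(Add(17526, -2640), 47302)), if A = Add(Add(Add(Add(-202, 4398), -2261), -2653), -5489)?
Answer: 667525992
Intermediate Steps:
A = -6207 (A = Add(Add(Add(4196, -2261), -2653), -5489) = Add(Add(1935, -2653), -5489) = Add(-718, -5489) = -6207)
Mul(Add(A, 16941), Add(Add(17526, -2640), 47302)) = Mul(Add(-6207, 16941), Add(Add(17526, -2640), 47302)) = Mul(10734, Add(14886, 47302)) = Mul(10734, 62188) = 667525992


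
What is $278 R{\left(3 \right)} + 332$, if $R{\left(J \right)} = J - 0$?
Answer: $1166$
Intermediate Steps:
$R{\left(J \right)} = J$ ($R{\left(J \right)} = J + 0 = J$)
$278 R{\left(3 \right)} + 332 = 278 \cdot 3 + 332 = 834 + 332 = 1166$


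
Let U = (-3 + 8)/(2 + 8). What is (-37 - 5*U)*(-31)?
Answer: 2449/2 ≈ 1224.5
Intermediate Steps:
U = ½ (U = 5/10 = 5*(⅒) = ½ ≈ 0.50000)
(-37 - 5*U)*(-31) = (-37 - 5*½)*(-31) = (-37 - 5/2)*(-31) = -79/2*(-31) = 2449/2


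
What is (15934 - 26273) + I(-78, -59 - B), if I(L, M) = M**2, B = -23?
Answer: -9043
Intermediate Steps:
(15934 - 26273) + I(-78, -59 - B) = (15934 - 26273) + (-59 - 1*(-23))**2 = -10339 + (-59 + 23)**2 = -10339 + (-36)**2 = -10339 + 1296 = -9043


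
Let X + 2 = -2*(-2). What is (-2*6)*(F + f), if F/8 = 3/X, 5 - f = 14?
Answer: -36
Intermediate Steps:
X = 2 (X = -2 - 2*(-2) = -2 + 4 = 2)
f = -9 (f = 5 - 1*14 = 5 - 14 = -9)
F = 12 (F = 8*(3/2) = 12)
(-2*6)*(F + f) = (-2*6)*(12 - 9) = -12*3 = -36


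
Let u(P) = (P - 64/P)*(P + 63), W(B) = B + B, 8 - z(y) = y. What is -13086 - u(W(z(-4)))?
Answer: -14942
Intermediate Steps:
z(y) = 8 - y
W(B) = 2*B
u(P) = (63 + P)*(P - 64/P) (u(P) = (P - 64/P)*(63 + P) = (63 + P)*(P - 64/P))
-13086 - u(W(z(-4))) = -13086 - (-64 + (2*(8 - 1*(-4)))**2 - 4032*1/(2*(8 - 1*(-4))) + 63*(2*(8 - 1*(-4)))) = -13086 - (-64 + (2*(8 + 4))**2 - 4032*1/(2*(8 + 4)) + 63*(2*(8 + 4))) = -13086 - (-64 + (2*12)**2 - 4032/(2*12) + 63*(2*12)) = -13086 - (-64 + 24**2 - 4032/24 + 63*24) = -13086 - (-64 + 576 - 4032*1/24 + 1512) = -13086 - (-64 + 576 - 168 + 1512) = -13086 - 1*1856 = -13086 - 1856 = -14942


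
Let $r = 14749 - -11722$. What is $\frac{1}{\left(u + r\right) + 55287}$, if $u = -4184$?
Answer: $\frac{1}{77574} \approx 1.2891 \cdot 10^{-5}$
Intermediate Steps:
$r = 26471$ ($r = 14749 + 11722 = 26471$)
$\frac{1}{\left(u + r\right) + 55287} = \frac{1}{\left(-4184 + 26471\right) + 55287} = \frac{1}{22287 + 55287} = \frac{1}{77574}$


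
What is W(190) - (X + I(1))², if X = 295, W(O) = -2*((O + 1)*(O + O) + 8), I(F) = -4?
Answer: -229857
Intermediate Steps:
W(O) = -16 - 4*O*(1 + O) (W(O) = -2*((1 + O)*(2*O) + 8) = -2*(2*O*(1 + O) + 8) = -2*(8 + 2*O*(1 + O)) = -16 - 4*O*(1 + O))
W(190) - (X + I(1))² = (-16 - 4*190 - 4*190²) - (295 - 4)² = (-16 - 760 - 4*36100) - 1*291² = (-16 - 760 - 144400) - 1*84681 = -145176 - 84681 = -229857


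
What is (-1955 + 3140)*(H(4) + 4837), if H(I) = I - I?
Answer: 5731845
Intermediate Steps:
H(I) = 0
(-1955 + 3140)*(H(4) + 4837) = (-1955 + 3140)*(0 + 4837) = 1185*4837 = 5731845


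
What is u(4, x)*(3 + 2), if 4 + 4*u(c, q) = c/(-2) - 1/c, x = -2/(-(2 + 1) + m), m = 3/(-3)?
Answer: -125/16 ≈ -7.8125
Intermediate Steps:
m = -1 (m = 3*(-1/3) = -1)
x = 1/2 (x = -2/(-(2 + 1) - 1) = -2/(-1*3 - 1) = -2/(-3 - 1) = -2/(-4) = -2*(-1/4) = 1/2 ≈ 0.50000)
u(c, q) = -1 - 1/(4*c) - c/8 (u(c, q) = -1 + (c/(-2) - 1/c)/4 = -1 + (c*(-1/2) - 1/c)/4 = -1 + (-c/2 - 1/c)/4 = -1 + (-1/c - c/2)/4 = -1 + (-1/(4*c) - c/8) = -1 - 1/(4*c) - c/8)
u(4, x)*(3 + 2) = ((1/8)*(-2 - 1*4*(8 + 4))/4)*(3 + 2) = ((1/8)*(1/4)*(-2 - 1*4*12))*5 = ((1/8)*(1/4)*(-2 - 48))*5 = ((1/8)*(1/4)*(-50))*5 = -25/16*5 = -125/16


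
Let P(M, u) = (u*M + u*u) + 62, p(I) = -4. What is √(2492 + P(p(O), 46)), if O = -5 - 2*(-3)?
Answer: √4486 ≈ 66.978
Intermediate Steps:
O = 1 (O = -5 + 6 = 1)
P(M, u) = 62 + u² + M*u (P(M, u) = (M*u + u²) + 62 = (u² + M*u) + 62 = 62 + u² + M*u)
√(2492 + P(p(O), 46)) = √(2492 + (62 + 46² - 4*46)) = √(2492 + (62 + 2116 - 184)) = √(2492 + 1994) = √4486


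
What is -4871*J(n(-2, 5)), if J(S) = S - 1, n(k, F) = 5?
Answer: -19484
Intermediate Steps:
J(S) = -1 + S
-4871*J(n(-2, 5)) = -4871*(-1 + 5) = -4871*4 = -19484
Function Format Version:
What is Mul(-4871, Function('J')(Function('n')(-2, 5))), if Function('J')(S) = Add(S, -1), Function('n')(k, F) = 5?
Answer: -19484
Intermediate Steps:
Function('J')(S) = Add(-1, S)
Mul(-4871, Function('J')(Function('n')(-2, 5))) = Mul(-4871, Add(-1, 5)) = Mul(-4871, 4) = -19484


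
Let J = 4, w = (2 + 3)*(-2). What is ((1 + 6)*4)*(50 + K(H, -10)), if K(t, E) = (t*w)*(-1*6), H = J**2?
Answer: 28280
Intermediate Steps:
w = -10 (w = 5*(-2) = -10)
H = 16 (H = 4**2 = 16)
K(t, E) = 60*t (K(t, E) = (t*(-10))*(-1*6) = -10*t*(-6) = 60*t)
((1 + 6)*4)*(50 + K(H, -10)) = ((1 + 6)*4)*(50 + 60*16) = (7*4)*(50 + 960) = 28*1010 = 28280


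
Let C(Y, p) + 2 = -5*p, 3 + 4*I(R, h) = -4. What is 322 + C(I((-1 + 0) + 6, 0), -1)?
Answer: 325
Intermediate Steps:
I(R, h) = -7/4 (I(R, h) = -¾ + (¼)*(-4) = -¾ - 1 = -7/4)
C(Y, p) = -2 - 5*p
322 + C(I((-1 + 0) + 6, 0), -1) = 322 + (-2 - 5*(-1)) = 322 + (-2 + 5) = 322 + 3 = 325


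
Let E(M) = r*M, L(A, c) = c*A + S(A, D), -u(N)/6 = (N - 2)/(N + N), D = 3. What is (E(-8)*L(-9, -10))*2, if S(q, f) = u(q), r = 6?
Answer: -8288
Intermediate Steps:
u(N) = -3*(-2 + N)/N (u(N) = -6*(N - 2)/(N + N) = -6*(-2 + N)/(2*N) = -6*(-2 + N)*1/(2*N) = -3*(-2 + N)/N)
S(q, f) = -3 + 6/q
L(A, c) = -3 + 6/A + A*c (L(A, c) = c*A + (-3 + 6/A) = A*c + (-3 + 6/A) = -3 + 6/A + A*c)
E(M) = 6*M
(E(-8)*L(-9, -10))*2 = ((6*(-8))*(-3 + 6/(-9) - 9*(-10)))*2 = -48*(-3 + 6*(-1/9) + 90)*2 = -48*(-3 - 2/3 + 90)*2 = -48*259/3*2 = -4144*2 = -8288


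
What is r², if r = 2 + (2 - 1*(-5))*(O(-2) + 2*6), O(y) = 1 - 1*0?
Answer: 8649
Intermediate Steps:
O(y) = 1 (O(y) = 1 + 0 = 1)
r = 93 (r = 2 + (2 - 1*(-5))*(1 + 2*6) = 2 + (2 + 5)*(1 + 12) = 2 + 7*13 = 2 + 91 = 93)
r² = 93² = 8649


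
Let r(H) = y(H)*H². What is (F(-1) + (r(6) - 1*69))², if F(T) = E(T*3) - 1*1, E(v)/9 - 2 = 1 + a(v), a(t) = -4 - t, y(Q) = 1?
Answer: 256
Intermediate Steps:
r(H) = H² (r(H) = 1*H² = H²)
E(v) = -9 - 9*v (E(v) = 18 + 9*(1 + (-4 - v)) = 18 + 9*(-3 - v) = 18 + (-27 - 9*v) = -9 - 9*v)
F(T) = -10 - 27*T (F(T) = (-9 - 9*T*3) - 1*1 = (-9 - 27*T) - 1 = -10 - 27*T)
(F(-1) + (r(6) - 1*69))² = ((-10 - 27*(-1)) + (6² - 1*69))² = ((-10 + 27) + (36 - 69))² = (17 - 33)² = (-16)² = 256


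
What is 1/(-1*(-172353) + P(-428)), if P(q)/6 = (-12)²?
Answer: 1/173217 ≈ 5.7731e-6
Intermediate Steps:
P(q) = 864 (P(q) = 6*(-12)² = 6*144 = 864)
1/(-1*(-172353) + P(-428)) = 1/(-1*(-172353) + 864) = 1/(172353 + 864) = 1/173217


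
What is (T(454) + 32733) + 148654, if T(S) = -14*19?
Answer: 181121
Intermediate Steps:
T(S) = -266
(T(454) + 32733) + 148654 = (-266 + 32733) + 148654 = 32467 + 148654 = 181121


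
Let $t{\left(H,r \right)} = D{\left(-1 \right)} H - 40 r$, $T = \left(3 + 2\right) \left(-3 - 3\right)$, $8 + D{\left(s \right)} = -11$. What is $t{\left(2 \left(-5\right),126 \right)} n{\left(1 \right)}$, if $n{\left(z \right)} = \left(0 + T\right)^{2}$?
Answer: $-4365000$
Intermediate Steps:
$D{\left(s \right)} = -19$ ($D{\left(s \right)} = -8 - 11 = -19$)
$T = -30$ ($T = 5 \left(-6\right) = -30$)
$t{\left(H,r \right)} = - 40 r - 19 H$ ($t{\left(H,r \right)} = - 19 H - 40 r = - 40 r - 19 H$)
$n{\left(z \right)} = 900$ ($n{\left(z \right)} = \left(0 - 30\right)^{2} = \left(-30\right)^{2} = 900$)
$t{\left(2 \left(-5\right),126 \right)} n{\left(1 \right)} = \left(\left(-40\right) 126 - 19 \cdot 2 \left(-5\right)\right) 900 = \left(-5040 - -190\right) 900 = \left(-5040 + 190\right) 900 = \left(-4850\right) 900 = -4365000$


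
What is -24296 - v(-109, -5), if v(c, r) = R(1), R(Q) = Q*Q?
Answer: -24297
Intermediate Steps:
R(Q) = Q²
v(c, r) = 1 (v(c, r) = 1² = 1)
-24296 - v(-109, -5) = -24296 - 1*1 = -24296 - 1 = -24297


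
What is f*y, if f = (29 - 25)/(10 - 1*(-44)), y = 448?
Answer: 896/27 ≈ 33.185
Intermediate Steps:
f = 2/27 (f = 4/(10 + 44) = 4/54 = 4*(1/54) = 2/27 ≈ 0.074074)
f*y = (2/27)*448 = 896/27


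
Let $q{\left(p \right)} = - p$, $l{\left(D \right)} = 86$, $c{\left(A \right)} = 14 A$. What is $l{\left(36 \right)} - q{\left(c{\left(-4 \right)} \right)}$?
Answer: $30$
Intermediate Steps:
$l{\left(36 \right)} - q{\left(c{\left(-4 \right)} \right)} = 86 - - 14 \left(-4\right) = 86 - \left(-1\right) \left(-56\right) = 86 - 56 = 30$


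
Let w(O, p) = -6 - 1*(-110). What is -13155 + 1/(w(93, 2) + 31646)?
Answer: -417671249/31750 ≈ -13155.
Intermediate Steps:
w(O, p) = 104 (w(O, p) = -6 + 110 = 104)
-13155 + 1/(w(93, 2) + 31646) = -13155 + 1/(104 + 31646) = -13155 + 1/31750 = -417671249/31750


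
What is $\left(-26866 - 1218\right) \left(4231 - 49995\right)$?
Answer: $1285236176$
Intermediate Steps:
$\left(-26866 - 1218\right) \left(4231 - 49995\right) = \left(-28084\right) \left(-45764\right) = 1285236176$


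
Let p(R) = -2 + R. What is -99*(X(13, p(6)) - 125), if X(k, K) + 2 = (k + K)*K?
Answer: 5841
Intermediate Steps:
X(k, K) = -2 + K*(K + k) (X(k, K) = -2 + (k + K)*K = -2 + (K + k)*K = -2 + K*(K + k))
-99*(X(13, p(6)) - 125) = -99*((-2 + (-2 + 6)² + (-2 + 6)*13) - 125) = -99*((-2 + 4² + 4*13) - 125) = -99*((-2 + 16 + 52) - 125) = -99*(66 - 125) = -99*(-59) = 5841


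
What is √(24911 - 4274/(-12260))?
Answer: √936091255710/6130 ≈ 157.83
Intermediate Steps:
√(24911 - 4274/(-12260)) = √(24911 - 4274*(-1/12260)) = √(24911 + 2137/6130) = √(152706567/6130) = √936091255710/6130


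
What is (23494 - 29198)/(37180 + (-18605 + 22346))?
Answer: -5704/40921 ≈ -0.13939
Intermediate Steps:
(23494 - 29198)/(37180 + (-18605 + 22346)) = -5704/(37180 + 3741) = -5704/40921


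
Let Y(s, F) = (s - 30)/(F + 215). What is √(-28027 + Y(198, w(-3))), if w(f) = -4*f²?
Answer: I*√897983035/179 ≈ 167.41*I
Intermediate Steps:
Y(s, F) = (-30 + s)/(215 + F)
√(-28027 + Y(198, w(-3))) = √(-28027 + (-30 + 198)/(215 - 4*(-3)²)) = √(-28027 + 168/(215 - 4*9)) = √(-28027 + 168/(215 - 36)) = √(-28027 + 168/179) = √(-5016665/179) = I*√897983035/179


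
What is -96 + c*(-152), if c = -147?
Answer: 22248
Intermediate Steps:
-96 + c*(-152) = -96 - 147*(-152) = -96 + 22344 = 22248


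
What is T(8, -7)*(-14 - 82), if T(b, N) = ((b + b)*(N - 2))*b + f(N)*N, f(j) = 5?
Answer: 113952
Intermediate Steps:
T(b, N) = 5*N + 2*b**2*(-2 + N) (T(b, N) = ((b + b)*(N - 2))*b + 5*N = ((2*b)*(-2 + N))*b + 5*N = (2*b*(-2 + N))*b + 5*N = 2*b**2*(-2 + N) + 5*N = 5*N + 2*b**2*(-2 + N))
T(8, -7)*(-14 - 82) = (-4*8**2 + 5*(-7) + 2*(-7)*8**2)*(-14 - 82) = (-4*64 - 35 + 2*(-7)*64)*(-96) = (-256 - 35 - 896)*(-96) = -1187*(-96) = 113952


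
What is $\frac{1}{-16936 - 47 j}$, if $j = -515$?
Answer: $\frac{1}{7269} \approx 0.00013757$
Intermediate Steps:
$\frac{1}{-16936 - 47 j} = \frac{1}{-16936 - -24205} = \frac{1}{-16936 + 24205} = \frac{1}{7269}$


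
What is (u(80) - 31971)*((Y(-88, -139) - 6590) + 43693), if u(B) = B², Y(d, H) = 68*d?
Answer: -795743949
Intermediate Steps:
(u(80) - 31971)*((Y(-88, -139) - 6590) + 43693) = (80² - 31971)*((68*(-88) - 6590) + 43693) = (6400 - 31971)*((-5984 - 6590) + 43693) = -25571*(-12574 + 43693) = -25571*31119 = -795743949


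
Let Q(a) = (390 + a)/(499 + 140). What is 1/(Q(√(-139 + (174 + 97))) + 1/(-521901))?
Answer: 838021847291469/511023247794349 - 4297561426638*√33/511023247794349 ≈ 1.5916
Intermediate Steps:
Q(a) = 130/213 + a/639 (Q(a) = (390 + a)/639 = (390 + a)*(1/639) = 130/213 + a/639)
1/(Q(√(-139 + (174 + 97))) + 1/(-521901)) = 1/((130/213 + √(-139 + (174 + 97))/639) + 1/(-521901)) = 1/((130/213 + √(-139 + 271)/639) - 1/521901) = 1/((130/213 + √132/639) - 1/521901) = 1/((130/213 + (2*√33)/639) - 1/521901) = 1/((130/213 + 2*√33/639) - 1/521901) = 1/(22615639/37054971 + 2*√33/639)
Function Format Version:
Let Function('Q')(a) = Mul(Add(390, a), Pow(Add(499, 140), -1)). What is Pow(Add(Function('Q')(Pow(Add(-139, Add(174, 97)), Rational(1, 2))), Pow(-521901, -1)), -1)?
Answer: Add(Rational(838021847291469, 511023247794349), Mul(Rational(-4297561426638, 511023247794349), Pow(33, Rational(1, 2)))) ≈ 1.5916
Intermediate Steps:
Function('Q')(a) = Add(Rational(130, 213), Mul(Rational(1, 639), a)) (Function('Q')(a) = Mul(Add(390, a), Pow(639, -1)) = Mul(Add(390, a), Rational(1, 639)) = Add(Rational(130, 213), Mul(Rational(1, 639), a)))
Pow(Add(Function('Q')(Pow(Add(-139, Add(174, 97)), Rational(1, 2))), Pow(-521901, -1)), -1) = Pow(Add(Add(Rational(130, 213), Mul(Rational(1, 639), Pow(Add(-139, Add(174, 97)), Rational(1, 2)))), Pow(-521901, -1)), -1) = Pow(Add(Add(Rational(130, 213), Mul(Rational(1, 639), Pow(Add(-139, 271), Rational(1, 2)))), Rational(-1, 521901)), -1) = Pow(Add(Add(Rational(130, 213), Mul(Rational(1, 639), Pow(132, Rational(1, 2)))), Rational(-1, 521901)), -1) = Pow(Add(Add(Rational(130, 213), Mul(Rational(1, 639), Mul(2, Pow(33, Rational(1, 2))))), Rational(-1, 521901)), -1) = Pow(Add(Add(Rational(130, 213), Mul(Rational(2, 639), Pow(33, Rational(1, 2)))), Rational(-1, 521901)), -1) = Pow(Add(Rational(22615639, 37054971), Mul(Rational(2, 639), Pow(33, Rational(1, 2)))), -1)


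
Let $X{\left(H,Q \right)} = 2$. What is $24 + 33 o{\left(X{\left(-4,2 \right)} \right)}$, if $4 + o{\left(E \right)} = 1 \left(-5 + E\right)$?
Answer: $-207$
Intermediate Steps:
$o{\left(E \right)} = -9 + E$ ($o{\left(E \right)} = -4 + 1 \left(-5 + E\right) = -4 + \left(-5 + E\right) = -9 + E$)
$24 + 33 o{\left(X{\left(-4,2 \right)} \right)} = 24 + 33 \left(-9 + 2\right) = 24 + 33 \left(-7\right) = 24 - 231 = -207$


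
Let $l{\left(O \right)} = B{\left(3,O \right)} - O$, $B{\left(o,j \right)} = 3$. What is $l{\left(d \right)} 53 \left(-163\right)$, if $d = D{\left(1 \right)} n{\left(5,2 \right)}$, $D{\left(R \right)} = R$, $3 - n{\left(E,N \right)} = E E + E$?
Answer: $-259170$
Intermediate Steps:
$n{\left(E,N \right)} = 3 - E - E^{2}$ ($n{\left(E,N \right)} = 3 - \left(E E + E\right) = 3 - \left(E^{2} + E\right) = 3 - \left(E + E^{2}\right) = 3 - E - E^{2}$)
$d = -27$ ($d = 1 \left(3 - 5 - 5^{2}\right) = 1 \left(3 - 5 - 25\right) = 1 \left(-27\right) = -27$)
$l{\left(O \right)} = 3 - O$
$l{\left(d \right)} 53 \left(-163\right) = \left(3 - -27\right) 53 \left(-163\right) = \left(3 + 27\right) 53 \left(-163\right) = 30 \cdot 53 \left(-163\right) = 1590 \left(-163\right) = -259170$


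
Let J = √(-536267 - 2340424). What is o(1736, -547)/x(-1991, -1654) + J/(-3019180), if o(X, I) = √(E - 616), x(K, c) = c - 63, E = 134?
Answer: I*(-√482/1717 - √2876691/3019180) ≈ -0.013348*I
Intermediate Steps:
x(K, c) = -63 + c
o(X, I) = I*√482 (o(X, I) = √(134 - 616) = √(-482) = I*√482)
J = I*√2876691 (J = √(-2876691) = I*√2876691 ≈ 1696.1*I)
o(1736, -547)/x(-1991, -1654) + J/(-3019180) = (I*√482)/(-63 - 1654) + (I*√2876691)/(-3019180) = (I*√482)/(-1717) + (I*√2876691)*(-1/3019180) = (I*√482)*(-1/1717) - I*√2876691/3019180 = -I*√482/1717 - I*√2876691/3019180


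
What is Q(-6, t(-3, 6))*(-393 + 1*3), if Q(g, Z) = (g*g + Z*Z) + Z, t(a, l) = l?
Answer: -30420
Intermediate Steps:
Q(g, Z) = Z + Z² + g² (Q(g, Z) = (g² + Z²) + Z = (Z² + g²) + Z = Z + Z² + g²)
Q(-6, t(-3, 6))*(-393 + 1*3) = (6 + 6² + (-6)²)*(-393 + 1*3) = (6 + 36 + 36)*(-393 + 3) = 78*(-390) = -30420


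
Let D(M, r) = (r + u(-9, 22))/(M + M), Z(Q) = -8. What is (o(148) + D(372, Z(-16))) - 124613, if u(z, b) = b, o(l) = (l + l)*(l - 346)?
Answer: -68158205/372 ≈ -1.8322e+5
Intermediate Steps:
o(l) = 2*l*(-346 + l) (o(l) = (2*l)*(-346 + l) = 2*l*(-346 + l))
D(M, r) = (22 + r)/(2*M) (D(M, r) = (r + 22)/(M + M) = (22 + r)/((2*M)) = (22 + r)*(1/(2*M)) = (22 + r)/(2*M))
(o(148) + D(372, Z(-16))) - 124613 = (2*148*(-346 + 148) + (1/2)*(22 - 8)/372) - 124613 = (2*148*(-198) + (1/2)*(1/372)*14) - 124613 = (-58608 + 7/372) - 124613 = -21802169/372 - 124613 = -68158205/372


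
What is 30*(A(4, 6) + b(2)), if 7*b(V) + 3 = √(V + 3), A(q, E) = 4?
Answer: 750/7 + 30*√5/7 ≈ 116.73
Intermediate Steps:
b(V) = -3/7 + √(3 + V)/7 (b(V) = -3/7 + √(V + 3)/7 = -3/7 + √(3 + V)/7)
30*(A(4, 6) + b(2)) = 30*(4 + (-3/7 + √(3 + 2)/7)) = 30*(4 + (-3/7 + √5/7)) = 30*(25/7 + √5/7) = 750/7 + 30*√5/7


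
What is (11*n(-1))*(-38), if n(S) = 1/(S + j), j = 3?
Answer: -209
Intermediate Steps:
n(S) = 1/(3 + S) (n(S) = 1/(S + 3) = 1/(3 + S))
(11*n(-1))*(-38) = (11/(3 - 1))*(-38) = (11/2)*(-38) = -209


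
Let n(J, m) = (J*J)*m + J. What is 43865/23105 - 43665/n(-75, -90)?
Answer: 309584346/155981855 ≈ 1.9847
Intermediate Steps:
n(J, m) = J + m*J² (n(J, m) = J²*m + J = m*J² + J = J + m*J²)
43865/23105 - 43665/n(-75, -90) = 43865/23105 - 43665*(-1/(75*(1 - 75*(-90)))) = 43865*(1/23105) - 43665*(-1/(75*(1 + 6750))) = 8773/4621 - 43665/((-75*6751)) = 8773/4621 - 43665/(-506325) = 8773/4621 - 43665*(-1/506325) = 8773/4621 + 2911/33755 = 309584346/155981855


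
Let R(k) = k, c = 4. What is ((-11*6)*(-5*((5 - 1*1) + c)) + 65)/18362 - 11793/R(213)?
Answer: -71988967/1303702 ≈ -55.219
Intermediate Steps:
((-11*6)*(-5*((5 - 1*1) + c)) + 65)/18362 - 11793/R(213) = ((-11*6)*(-5*((5 - 1*1) + 4)) + 65)/18362 - 11793/213 = (-(-330)*((5 - 1) + 4) + 65)*(1/18362) - 11793*1/213 = (-(-330)*(4 + 4) + 65)*(1/18362) - 3931/71 = (-(-330)*8 + 65)*(1/18362) - 3931/71 = (-66*(-40) + 65)*(1/18362) - 3931/71 = (2640 + 65)*(1/18362) - 3931/71 = 2705*(1/18362) - 3931/71 = 2705/18362 - 3931/71 = -71988967/1303702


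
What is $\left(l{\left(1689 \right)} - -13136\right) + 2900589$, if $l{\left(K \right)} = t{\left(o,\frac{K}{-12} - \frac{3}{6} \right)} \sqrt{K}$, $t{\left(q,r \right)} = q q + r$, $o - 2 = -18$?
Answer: $2913725 + \frac{459 \sqrt{1689}}{4} \approx 2.9184 \cdot 10^{6}$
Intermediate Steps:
$o = -16$ ($o = 2 - 18 = -16$)
$t{\left(q,r \right)} = r + q^{2}$ ($t{\left(q,r \right)} = q^{2} + r = r + q^{2}$)
$l{\left(K \right)} = \sqrt{K} \left(\frac{511}{2} - \frac{K}{12}\right)$ ($l{\left(K \right)} = \left(\left(\frac{K}{-12} - \frac{3}{6}\right) + \left(-16\right)^{2}\right) \sqrt{K} = \left(\left(K \left(- \frac{1}{12}\right) - \frac{1}{2}\right) + 256\right) \sqrt{K} = \left(\left(- \frac{K}{12} - \frac{1}{2}\right) + 256\right) \sqrt{K} = \left(\left(- \frac{1}{2} - \frac{K}{12}\right) + 256\right) \sqrt{K} = \left(\frac{511}{2} - \frac{K}{12}\right) \sqrt{K} = \sqrt{K} \left(\frac{511}{2} - \frac{K}{12}\right)$)
$\left(l{\left(1689 \right)} - -13136\right) + 2900589 = \left(\frac{\sqrt{1689} \left(3066 - 1689\right)}{12} - -13136\right) + 2900589 = \left(\frac{\sqrt{1689} \left(3066 - 1689\right)}{12} + \left(13536 - 400\right)\right) + 2900589 = \left(\frac{1}{12} \sqrt{1689} \cdot 1377 + 13136\right) + 2900589 = \left(\frac{459 \sqrt{1689}}{4} + 13136\right) + 2900589 = \left(13136 + \frac{459 \sqrt{1689}}{4}\right) + 2900589 = 2913725 + \frac{459 \sqrt{1689}}{4}$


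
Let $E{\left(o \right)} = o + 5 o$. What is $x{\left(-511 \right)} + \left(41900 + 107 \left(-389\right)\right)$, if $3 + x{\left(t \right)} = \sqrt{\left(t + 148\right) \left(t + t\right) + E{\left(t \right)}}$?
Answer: $274 + 12 \sqrt{2555} \approx 880.56$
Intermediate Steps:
$E{\left(o \right)} = 6 o$
$x{\left(t \right)} = -3 + \sqrt{6 t + 2 t \left(148 + t\right)}$ ($x{\left(t \right)} = -3 + \sqrt{\left(t + 148\right) \left(t + t\right) + 6 t} = -3 + \sqrt{\left(148 + t\right) 2 t + 6 t} = -3 + \sqrt{2 t \left(148 + t\right) + 6 t} = -3 + \sqrt{6 t + 2 t \left(148 + t\right)}$)
$x{\left(-511 \right)} + \left(41900 + 107 \left(-389\right)\right) = \left(-3 + \sqrt{2} \sqrt{- 511 \left(151 - 511\right)}\right) + \left(41900 + 107 \left(-389\right)\right) = \left(-3 + \sqrt{2} \sqrt{\left(-511\right) \left(-360\right)}\right) + \left(41900 - 41623\right) = \left(-3 + \sqrt{2} \sqrt{183960}\right) + 277 = \left(-3 + \sqrt{2} \cdot 6 \sqrt{5110}\right) + 277 = \left(-3 + 12 \sqrt{2555}\right) + 277 = 274 + 12 \sqrt{2555}$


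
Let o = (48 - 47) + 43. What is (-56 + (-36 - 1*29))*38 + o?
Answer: -4554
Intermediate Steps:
o = 44 (o = 1 + 43 = 44)
(-56 + (-36 - 1*29))*38 + o = (-56 + (-36 - 1*29))*38 + 44 = (-56 + (-36 - 29))*38 + 44 = (-56 - 65)*38 + 44 = -121*38 + 44 = -4598 + 44 = -4554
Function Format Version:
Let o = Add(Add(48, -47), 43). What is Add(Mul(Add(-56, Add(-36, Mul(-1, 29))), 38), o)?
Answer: -4554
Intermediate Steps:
o = 44 (o = Add(1, 43) = 44)
Add(Mul(Add(-56, Add(-36, Mul(-1, 29))), 38), o) = Add(Mul(Add(-56, Add(-36, Mul(-1, 29))), 38), 44) = Add(Mul(Add(-56, Add(-36, -29)), 38), 44) = Add(Mul(Add(-56, -65), 38), 44) = Add(Mul(-121, 38), 44) = Add(-4598, 44) = -4554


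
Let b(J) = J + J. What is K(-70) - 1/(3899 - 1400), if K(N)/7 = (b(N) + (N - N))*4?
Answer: -9796081/2499 ≈ -3920.0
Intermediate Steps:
b(J) = 2*J
K(N) = 56*N (K(N) = 7*((2*N + (N - N))*4) = 7*((2*N + 0)*4) = 7*((2*N)*4) = 7*(8*N) = 56*N)
K(-70) - 1/(3899 - 1400) = 56*(-70) - 1/(3899 - 1400) = -3920 - 1/2499 = -9796081/2499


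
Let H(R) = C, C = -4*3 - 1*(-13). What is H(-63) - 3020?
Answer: -3019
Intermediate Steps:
C = 1 (C = -12 + 13 = 1)
H(R) = 1
H(-63) - 3020 = 1 - 3020 = -3019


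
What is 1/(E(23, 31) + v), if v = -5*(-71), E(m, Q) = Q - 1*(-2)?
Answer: 1/388 ≈ 0.0025773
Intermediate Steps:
E(m, Q) = 2 + Q (E(m, Q) = Q + 2 = 2 + Q)
v = 355
1/(E(23, 31) + v) = 1/((2 + 31) + 355) = 1/(33 + 355) = 1/388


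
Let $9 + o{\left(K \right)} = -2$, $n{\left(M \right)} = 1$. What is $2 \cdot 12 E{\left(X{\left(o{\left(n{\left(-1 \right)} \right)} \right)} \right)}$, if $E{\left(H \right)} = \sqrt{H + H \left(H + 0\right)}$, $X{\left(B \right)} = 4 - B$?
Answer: $96 \sqrt{15} \approx 371.81$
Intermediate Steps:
$o{\left(K \right)} = -11$ ($o{\left(K \right)} = -9 - 2 = -11$)
$E{\left(H \right)} = \sqrt{H + H^{2}}$ ($E{\left(H \right)} = \sqrt{H + H H} = \sqrt{H + H^{2}}$)
$2 \cdot 12 E{\left(X{\left(o{\left(n{\left(-1 \right)} \right)} \right)} \right)} = 2 \cdot 12 \sqrt{\left(4 - -11\right) \left(1 + \left(4 - -11\right)\right)} = 24 \sqrt{\left(4 + 11\right) \left(1 + \left(4 + 11\right)\right)} = 24 \sqrt{15 \left(1 + 15\right)} = 24 \sqrt{15 \cdot 16} = 24 \sqrt{240} = 24 \cdot 4 \sqrt{15} = 96 \sqrt{15}$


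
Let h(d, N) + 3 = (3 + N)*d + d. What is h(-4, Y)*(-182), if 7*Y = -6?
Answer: 2834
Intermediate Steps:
Y = -6/7 (Y = (1/7)*(-6) = -6/7 ≈ -0.85714)
h(d, N) = -3 + d + d*(3 + N) (h(d, N) = -3 + ((3 + N)*d + d) = -3 + (d*(3 + N) + d) = -3 + (d + d*(3 + N)) = -3 + d + d*(3 + N))
h(-4, Y)*(-182) = (-3 + 4*(-4) - 6/7*(-4))*(-182) = (-3 - 16 + 24/7)*(-182) = -109/7*(-182) = 2834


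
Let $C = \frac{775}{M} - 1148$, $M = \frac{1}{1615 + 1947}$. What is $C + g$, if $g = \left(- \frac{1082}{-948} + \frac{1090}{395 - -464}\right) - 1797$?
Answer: $\frac{1122803978809}{407166} \approx 2.7576 \cdot 10^{6}$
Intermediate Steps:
$M = \frac{1}{3562} \approx 0.00028074$
$g = - \frac{730695923}{407166}$ ($g = \left(\left(-1082\right) \left(- \frac{1}{948}\right) + \frac{1090}{395 + 464}\right) - 1797 = \left(\frac{541}{474} + \frac{1090}{859}\right) - 1797 = \frac{981379}{407166} - 1797 = - \frac{730695923}{407166} \approx -1794.6$)
$C = 2759402$ ($C = 775 \frac{1}{\frac{1}{3562}} - 1148 = 775 \cdot 3562 - 1148 = 2760550 - 1148 = 2759402$)
$C + g = 2759402 - \frac{730695923}{407166} = \frac{1122803978809}{407166}$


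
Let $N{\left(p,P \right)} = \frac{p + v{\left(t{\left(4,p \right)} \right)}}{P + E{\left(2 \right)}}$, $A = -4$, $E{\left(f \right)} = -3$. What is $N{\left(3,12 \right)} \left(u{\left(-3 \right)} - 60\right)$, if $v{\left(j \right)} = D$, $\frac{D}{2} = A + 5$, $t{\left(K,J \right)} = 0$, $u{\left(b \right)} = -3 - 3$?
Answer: $- \frac{110}{3} \approx -36.667$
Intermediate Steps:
$u{\left(b \right)} = -6$
$D = 2$ ($D = 2 \left(-4 + 5\right) = 2 \cdot 1 = 2$)
$v{\left(j \right)} = 2$
$N{\left(p,P \right)} = \frac{2 + p}{-3 + P}$ ($N{\left(p,P \right)} = \frac{p + 2}{P - 3} = \frac{2 + p}{-3 + P}$)
$N{\left(3,12 \right)} \left(u{\left(-3 \right)} - 60\right) = \frac{2 + 3}{-3 + 12} \left(-6 - 60\right) = \frac{1}{9} \cdot 5 \left(-66\right) = \frac{5}{9} \left(-66\right) = - \frac{110}{3}$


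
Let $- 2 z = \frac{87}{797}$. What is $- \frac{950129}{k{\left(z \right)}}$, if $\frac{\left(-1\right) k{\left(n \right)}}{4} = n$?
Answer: $- \frac{757252813}{174} \approx -4.352 \cdot 10^{6}$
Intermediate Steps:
$z = - \frac{87}{1594}$ ($z = - \frac{87 \cdot \frac{1}{797}}{2} = \left(- \frac{1}{2}\right) \frac{87}{797} = - \frac{87}{1594} \approx -0.05458$)
$k{\left(n \right)} = - 4 n$
$- \frac{950129}{k{\left(z \right)}} = - \frac{950129}{\left(-4\right) \left(- \frac{87}{1594}\right)} = - \frac{950129}{\frac{174}{797}} = \left(-950129\right) \frac{797}{174} = - \frac{757252813}{174}$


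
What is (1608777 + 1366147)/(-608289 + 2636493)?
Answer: 743731/507051 ≈ 1.4668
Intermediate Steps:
(1608777 + 1366147)/(-608289 + 2636493) = 2974924/2028204 = 2974924*(1/2028204) = 743731/507051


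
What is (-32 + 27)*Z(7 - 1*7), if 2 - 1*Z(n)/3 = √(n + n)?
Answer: -30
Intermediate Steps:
Z(n) = 6 - 3*√2*√n (Z(n) = 6 - 3*√(n + n) = 6 - 3*√2*√n)
(-32 + 27)*Z(7 - 1*7) = (-32 + 27)*(6 - 3*√2*√(7 - 1*7)) = -5*(6 - 3*√2*√(7 - 7)) = -5*(6 - 3*√2*√0) = -5*(6 - 3*√2*0) = -5*(6 + 0) = -5*6 = -30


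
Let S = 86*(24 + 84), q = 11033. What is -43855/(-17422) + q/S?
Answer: 299771083/80907768 ≈ 3.7051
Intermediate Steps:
S = 9288 (S = 86*108 = 9288)
-43855/(-17422) + q/S = -43855/(-17422) + 11033/9288 = -43855*(-1/17422) + 11033*(1/9288) = 43855/17422 + 11033/9288 = 299771083/80907768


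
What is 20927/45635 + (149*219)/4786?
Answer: 1589272307/218409110 ≈ 7.2766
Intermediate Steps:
20927/45635 + (149*219)/4786 = 20927*(1/45635) + 32631*(1/4786) = 20927/45635 + 32631/4786 = 1589272307/218409110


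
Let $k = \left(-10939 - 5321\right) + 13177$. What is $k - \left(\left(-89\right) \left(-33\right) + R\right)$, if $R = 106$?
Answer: $-6126$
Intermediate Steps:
$k = -3083$ ($k = -16260 + 13177 = -3083$)
$k - \left(\left(-89\right) \left(-33\right) + R\right) = -3083 - \left(\left(-89\right) \left(-33\right) + 106\right) = -3083 - \left(2937 + 106\right) = -3083 - 3043 = -6126$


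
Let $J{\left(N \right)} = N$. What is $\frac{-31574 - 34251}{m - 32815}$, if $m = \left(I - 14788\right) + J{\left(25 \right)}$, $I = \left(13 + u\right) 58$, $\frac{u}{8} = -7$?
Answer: $\frac{65825}{50072} \approx 1.3146$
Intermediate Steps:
$u = -56$ ($u = 8 \left(-7\right) = -56$)
$I = -2494$ ($I = \left(13 - 56\right) 58 = \left(-43\right) 58 = -2494$)
$m = -17257$ ($m = \left(-2494 - 14788\right) + 25 = -17282 + 25 = -17257$)
$\frac{-31574 - 34251}{m - 32815} = \frac{-31574 - 34251}{-17257 - 32815} = \frac{-31574 - 34251}{-50072} = \left(-65825\right) \left(- \frac{1}{50072}\right) = \frac{65825}{50072}$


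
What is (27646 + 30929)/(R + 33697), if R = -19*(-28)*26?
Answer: 19525/15843 ≈ 1.2324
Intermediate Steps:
R = 13832 (R = 532*26 = 13832)
(27646 + 30929)/(R + 33697) = (27646 + 30929)/(13832 + 33697) = 58575/47529 = 58575*(1/47529) = 19525/15843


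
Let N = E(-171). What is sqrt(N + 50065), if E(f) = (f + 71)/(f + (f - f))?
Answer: sqrt(162663085)/57 ≈ 223.75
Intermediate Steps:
E(f) = (71 + f)/f (E(f) = (71 + f)/(f + 0) = (71 + f)/f)
N = 100/171 (N = (71 - 171)/(-171) = -1/171*(-100) = 100/171 ≈ 0.58479)
sqrt(N + 50065) = sqrt(100/171 + 50065) = sqrt(8561215/171) = sqrt(162663085)/57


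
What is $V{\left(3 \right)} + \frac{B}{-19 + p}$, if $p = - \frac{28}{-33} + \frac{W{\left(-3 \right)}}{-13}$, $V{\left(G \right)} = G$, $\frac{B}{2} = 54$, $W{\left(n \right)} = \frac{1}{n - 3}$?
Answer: $- \frac{45975}{15563} \approx -2.9541$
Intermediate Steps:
$W{\left(n \right)} = \frac{1}{-3 + n}$
$B = 108$ ($B = 2 \cdot 54 = 108$)
$p = \frac{739}{858}$ ($p = - \frac{28}{-33} + \frac{1}{\left(-3 - 3\right) \left(-13\right)} = \left(-28\right) \left(- \frac{1}{33}\right) + \frac{1}{-6} \left(- \frac{1}{13}\right) = \frac{28}{33} - - \frac{1}{78} = \frac{28}{33} + \frac{1}{78} = \frac{739}{858} \approx 0.86131$)
$V{\left(3 \right)} + \frac{B}{-19 + p} = 3 + \frac{1}{-19 + \frac{739}{858}} \cdot 108 = 3 + \frac{1}{- \frac{15563}{858}} \cdot 108 = 3 - \frac{92664}{15563} = - \frac{45975}{15563}$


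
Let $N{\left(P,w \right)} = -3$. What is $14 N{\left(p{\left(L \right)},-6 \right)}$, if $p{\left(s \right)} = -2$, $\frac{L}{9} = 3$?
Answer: $-42$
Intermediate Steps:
$L = 27$ ($L = 9 \cdot 3 = 27$)
$14 N{\left(p{\left(L \right)},-6 \right)} = 14 \left(-3\right) = -42$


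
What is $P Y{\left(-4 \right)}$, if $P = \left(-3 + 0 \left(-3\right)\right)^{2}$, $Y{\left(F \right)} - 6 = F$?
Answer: $18$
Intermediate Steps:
$Y{\left(F \right)} = 6 + F$
$P = 9$ ($P = \left(-3 + 0\right)^{2} = \left(-3\right)^{2} = 9$)
$P Y{\left(-4 \right)} = 9 \left(6 - 4\right) = 9 \cdot 2 = 18$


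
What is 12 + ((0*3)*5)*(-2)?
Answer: 12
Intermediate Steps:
12 + ((0*3)*5)*(-2) = 12 + (0*5)*(-2) = 12 + 0*(-2) = 12 + 0 = 12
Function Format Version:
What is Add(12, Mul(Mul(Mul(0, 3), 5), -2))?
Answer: 12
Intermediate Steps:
Add(12, Mul(Mul(Mul(0, 3), 5), -2)) = Add(12, Mul(Mul(0, 5), -2)) = Add(12, Mul(0, -2)) = Add(12, 0) = 12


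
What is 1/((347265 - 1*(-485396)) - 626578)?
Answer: 1/206083 ≈ 4.8524e-6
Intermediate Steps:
1/((347265 - 1*(-485396)) - 626578) = 1/((347265 + 485396) - 626578) = 1/(832661 - 626578) = 1/206083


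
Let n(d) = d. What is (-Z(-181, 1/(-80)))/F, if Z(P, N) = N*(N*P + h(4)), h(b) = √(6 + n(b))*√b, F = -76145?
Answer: -181/487328000 - √10/3045800 ≈ -1.4097e-6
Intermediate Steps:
h(b) = √b*√(6 + b) (h(b) = √(6 + b)*√b = √b*√(6 + b))
Z(P, N) = N*(2*√10 + N*P) (Z(P, N) = N*(N*P + √4*√(6 + 4)) = N*(N*P + 2*√10) = N*(2*√10 + N*P))
(-Z(-181, 1/(-80)))/F = -(2*√10 - 181/(-80))/(-80)/(-76145) = -(-1)*(2*√10 - 1/80*(-181))/80*(-1/76145) = -(-1)*(2*√10 + 181/80)/80*(-1/76145) = -(-1)*(181/80 + 2*√10)/80*(-1/76145) = -(-181/6400 - √10/40)*(-1/76145) = (181/6400 + √10/40)*(-1/76145) = -181/487328000 - √10/3045800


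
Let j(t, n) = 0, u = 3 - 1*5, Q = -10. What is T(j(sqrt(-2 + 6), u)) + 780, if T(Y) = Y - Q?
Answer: 790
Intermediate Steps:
u = -2 (u = 3 - 5 = -2)
T(Y) = 10 + Y (T(Y) = Y - 1*(-10) = Y + 10 = 10 + Y)
T(j(sqrt(-2 + 6), u)) + 780 = (10 + 0) + 780 = 10 + 780 = 790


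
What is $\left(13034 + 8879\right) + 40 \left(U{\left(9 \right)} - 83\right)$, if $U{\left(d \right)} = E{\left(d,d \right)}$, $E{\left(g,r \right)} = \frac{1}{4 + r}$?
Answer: $\frac{241749}{13} \approx 18596.0$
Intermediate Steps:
$U{\left(d \right)} = \frac{1}{4 + d}$
$\left(13034 + 8879\right) + 40 \left(U{\left(9 \right)} - 83\right) = \left(13034 + 8879\right) + 40 \left(\frac{1}{4 + 9} - 83\right) = 21913 + 40 \left(\frac{1}{13} - 83\right) = 21913 + 40 \left(- \frac{1078}{13}\right) = 21913 - \frac{43120}{13} = \frac{241749}{13}$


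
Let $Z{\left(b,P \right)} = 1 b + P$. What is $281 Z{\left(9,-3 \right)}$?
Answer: $1686$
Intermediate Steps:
$Z{\left(b,P \right)} = P + b$ ($Z{\left(b,P \right)} = b + P = P + b$)
$281 Z{\left(9,-3 \right)} = 281 \left(-3 + 9\right) = 281 \cdot 6 = 1686$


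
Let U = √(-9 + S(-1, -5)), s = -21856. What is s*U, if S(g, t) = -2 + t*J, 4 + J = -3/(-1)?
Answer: -21856*I*√6 ≈ -53536.0*I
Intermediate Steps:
J = -1 (J = -4 - 3/(-1) = -4 - 3*(-1) = -4 + 3 = -1)
S(g, t) = -2 - t (S(g, t) = -2 + t*(-1) = -2 - t)
U = I*√6 (U = √(-9 + (-2 - 1*(-5))) = √(-9 + (-2 + 5)) = √(-9 + 3) = √(-6) = I*√6 ≈ 2.4495*I)
s*U = -21856*I*√6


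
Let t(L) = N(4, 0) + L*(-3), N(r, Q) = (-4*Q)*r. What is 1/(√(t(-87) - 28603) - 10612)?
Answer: -5306/56321443 - I*√28342/112642886 ≈ -9.4209e-5 - 1.4946e-6*I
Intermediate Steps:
N(r, Q) = -4*Q*r
t(L) = -3*L (t(L) = -4*0*4 + L*(-3) = 0 - 3*L = -3*L)
1/(√(t(-87) - 28603) - 10612) = 1/(√(-3*(-87) - 28603) - 10612) = 1/(√(261 - 28603) - 10612) = 1/(√(-28342) - 10612) = 1/(I*√28342 - 10612) = 1/(-10612 + I*√28342)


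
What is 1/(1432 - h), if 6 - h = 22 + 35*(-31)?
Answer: 1/363 ≈ 0.0027548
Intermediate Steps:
h = 1069 (h = 6 - (22 + 35*(-31)) = 6 - (22 - 1085) = 6 - 1*(-1063) = 6 + 1063 = 1069)
1/(1432 - h) = 1/(1432 - 1*1069) = 1/(1432 - 1069) = 1/363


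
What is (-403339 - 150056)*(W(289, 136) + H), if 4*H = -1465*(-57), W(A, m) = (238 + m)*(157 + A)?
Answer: -415445247795/4 ≈ -1.0386e+11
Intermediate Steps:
W(A, m) = (157 + A)*(238 + m)
H = 83505/4 (H = (-1465*(-57))/4 = (¼)*83505 = 83505/4 ≈ 20876.)
(-403339 - 150056)*(W(289, 136) + H) = (-403339 - 150056)*((37366 + 157*136 + 238*289 + 289*136) + 83505/4) = -553395*((37366 + 21352 + 68782 + 39304) + 83505/4) = -553395*(166804 + 83505/4) = -553395*750721/4 = -415445247795/4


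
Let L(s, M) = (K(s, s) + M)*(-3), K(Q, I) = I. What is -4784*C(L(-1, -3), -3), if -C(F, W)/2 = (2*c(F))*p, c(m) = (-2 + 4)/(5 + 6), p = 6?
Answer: 229632/11 ≈ 20876.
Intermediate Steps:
L(s, M) = -3*M - 3*s (L(s, M) = (s + M)*(-3) = (M + s)*(-3) = -3*M - 3*s)
c(m) = 2/11
C(F, W) = -48/11 (C(F, W) = -2*2*(2/11)*6 = -8*6/11 = -2*24/11 = -48/11)
-4784*C(L(-1, -3), -3) = -4784*(-48/11) = 229632/11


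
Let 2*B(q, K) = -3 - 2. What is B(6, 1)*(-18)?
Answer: 45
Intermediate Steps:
B(q, K) = -5/2 (B(q, K) = (-3 - 2)/2 = (½)*(-5) = -5/2)
B(6, 1)*(-18) = -5/2*(-18) = 45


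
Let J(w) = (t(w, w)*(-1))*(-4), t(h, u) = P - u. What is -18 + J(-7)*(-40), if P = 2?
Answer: -1458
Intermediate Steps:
t(h, u) = 2 - u
J(w) = 8 - 4*w (J(w) = ((2 - w)*(-1))*(-4) = (-2 + w)*(-4) = 8 - 4*w)
-18 + J(-7)*(-40) = -18 + (8 - 4*(-7))*(-40) = -18 + (8 + 28)*(-40) = -18 + 36*(-40) = -18 - 1440 = -1458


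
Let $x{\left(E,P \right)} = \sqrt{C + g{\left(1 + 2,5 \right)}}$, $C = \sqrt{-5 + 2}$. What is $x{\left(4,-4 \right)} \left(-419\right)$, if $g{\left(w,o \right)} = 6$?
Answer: $- 419 \sqrt{6 + i \sqrt{3}} \approx -1036.8 - 146.65 i$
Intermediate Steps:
$C = i \sqrt{3}$ ($C = \sqrt{-3} = i \sqrt{3} \approx 1.732 i$)
$x{\left(E,P \right)} = \sqrt{6 + i \sqrt{3}}$ ($x{\left(E,P \right)} = \sqrt{i \sqrt{3} + 6} = \sqrt{6 + i \sqrt{3}}$)
$x{\left(4,-4 \right)} \left(-419\right) = \sqrt{6 + i \sqrt{3}} \left(-419\right) = - 419 \sqrt{6 + i \sqrt{3}}$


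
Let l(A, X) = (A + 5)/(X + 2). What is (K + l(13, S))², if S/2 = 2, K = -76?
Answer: 5329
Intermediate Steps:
S = 4 (S = 2*2 = 4)
l(A, X) = (5 + A)/(2 + X)
(K + l(13, S))² = (-76 + (5 + 13)/(2 + 4))² = (-76 + 18/6)² = (-76 + (⅙)*18)² = (-76 + 3)² = (-73)² = 5329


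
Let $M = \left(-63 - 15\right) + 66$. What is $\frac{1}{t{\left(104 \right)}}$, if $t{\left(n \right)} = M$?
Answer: $- \frac{1}{12} \approx -0.083333$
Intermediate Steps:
$M = -12$ ($M = -78 + 66 = -12$)
$t{\left(n \right)} = -12$
$\frac{1}{t{\left(104 \right)}} = \frac{1}{-12} = - \frac{1}{12}$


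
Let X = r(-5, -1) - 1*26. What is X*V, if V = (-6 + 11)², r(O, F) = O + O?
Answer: -900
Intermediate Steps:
r(O, F) = 2*O
V = 25 (V = 5² = 25)
X = -36 (X = 2*(-5) - 1*26 = -10 - 26 = -36)
X*V = -36*25 = -900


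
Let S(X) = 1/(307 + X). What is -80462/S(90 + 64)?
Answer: -37092982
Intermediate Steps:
-80462/S(90 + 64) = -80462/(1/(307 + (90 + 64))) = -80462/(1/(307 + 154)) = -80462/(1/461) = -80462/1/461 = -80462*461 = -37092982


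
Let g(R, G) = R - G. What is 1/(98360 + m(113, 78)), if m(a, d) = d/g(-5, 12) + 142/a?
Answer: 1921/188943160 ≈ 1.0167e-5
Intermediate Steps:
m(a, d) = 142/a - d/17 (m(a, d) = d/(-5 - 1*12) + 142/a = d/(-5 - 12) + 142/a = d/(-17) + 142/a = d*(-1/17) + 142/a = -d/17 + 142/a = 142/a - d/17)
1/(98360 + m(113, 78)) = 1/(98360 + (142/113 - 1/17*78)) = 1/(98360 + (142*(1/113) - 78/17)) = 1/(98360 + (142/113 - 78/17)) = 1/(98360 - 6400/1921) = 1/(188943160/1921) = 1921/188943160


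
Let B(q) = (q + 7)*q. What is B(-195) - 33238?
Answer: 3422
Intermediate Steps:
B(q) = q*(7 + q) (B(q) = (7 + q)*q = q*(7 + q))
B(-195) - 33238 = -195*(7 - 195) - 33238 = -195*(-188) - 33238 = 36660 - 33238 = 3422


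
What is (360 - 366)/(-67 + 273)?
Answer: -3/103 ≈ -0.029126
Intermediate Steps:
(360 - 366)/(-67 + 273) = -6/206 = -6*1/206 = -3/103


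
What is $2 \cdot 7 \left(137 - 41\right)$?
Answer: $1344$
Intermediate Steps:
$2 \cdot 7 \left(137 - 41\right) = 14 \cdot 96 = 1344$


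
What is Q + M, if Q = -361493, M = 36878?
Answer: -324615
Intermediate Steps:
Q + M = -361493 + 36878 = -324615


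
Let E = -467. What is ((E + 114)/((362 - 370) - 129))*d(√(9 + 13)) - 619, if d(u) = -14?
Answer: -89745/137 ≈ -655.07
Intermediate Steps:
((E + 114)/((362 - 370) - 129))*d(√(9 + 13)) - 619 = ((-467 + 114)/((362 - 370) - 129))*(-14) - 619 = -353/(-8 - 129)*(-14) - 619 = -353/(-137)*(-14) - 619 = -353*(-1/137)*(-14) - 619 = (353/137)*(-14) - 619 = -4942/137 - 619 = -89745/137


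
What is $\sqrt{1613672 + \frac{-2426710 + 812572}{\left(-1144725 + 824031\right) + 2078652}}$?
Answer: $\frac{\sqrt{138525429502670089}}{292993} \approx 1270.3$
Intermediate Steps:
$\sqrt{1613672 + \frac{-2426710 + 812572}{\left(-1144725 + 824031\right) + 2078652}} = \sqrt{1613672 - \frac{1614138}{-320694 + 2078652}} = \sqrt{1613672 - \frac{1614138}{1757958}} = \sqrt{1613672 - \frac{269023}{292993}} = \sqrt{\frac{472794331273}{292993}} = \frac{\sqrt{138525429502670089}}{292993}$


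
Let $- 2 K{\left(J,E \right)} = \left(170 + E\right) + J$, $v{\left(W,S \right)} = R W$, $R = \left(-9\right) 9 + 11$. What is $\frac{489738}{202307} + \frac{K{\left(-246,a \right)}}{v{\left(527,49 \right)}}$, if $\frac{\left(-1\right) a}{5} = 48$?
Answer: $\frac{1288176451}{533078945} \approx 2.4165$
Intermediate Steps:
$R = -70$ ($R = -81 + 11 = -70$)
$v{\left(W,S \right)} = - 70 W$
$a = -240$ ($a = \left(-5\right) 48 = -240$)
$K{\left(J,E \right)} = -85 - \frac{E}{2} - \frac{J}{2}$ ($K{\left(J,E \right)} = - \frac{\left(170 + E\right) + J}{2} = - \frac{170 + E + J}{2} = -85 - \frac{E}{2} - \frac{J}{2}$)
$\frac{489738}{202307} + \frac{K{\left(-246,a \right)}}{v{\left(527,49 \right)}} = \frac{489738}{202307} + \frac{-85 - -120 - -123}{\left(-70\right) 527} = 489738 \cdot \frac{1}{202307} + \frac{-85 + 120 + 123}{-36890} = \frac{489738}{202307} + 158 \left(- \frac{1}{36890}\right) = \frac{489738}{202307} - \frac{79}{18445} = \frac{1288176451}{533078945}$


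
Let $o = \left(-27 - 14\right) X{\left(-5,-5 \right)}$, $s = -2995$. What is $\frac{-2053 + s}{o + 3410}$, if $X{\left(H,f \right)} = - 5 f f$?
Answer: $- \frac{5048}{8535} \approx -0.59145$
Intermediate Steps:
$X{\left(H,f \right)} = - 5 f^{2}$
$o = 5125$ ($o = \left(-27 - 14\right) \left(- 5 \left(-5\right)^{2}\right) = - 41 \left(\left(-5\right) 25\right) = \left(-41\right) \left(-125\right) = 5125$)
$\frac{-2053 + s}{o + 3410} = \frac{-2053 - 2995}{5125 + 3410} = - \frac{5048}{8535}$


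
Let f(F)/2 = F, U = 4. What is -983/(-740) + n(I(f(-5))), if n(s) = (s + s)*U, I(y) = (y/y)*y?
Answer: -58217/740 ≈ -78.672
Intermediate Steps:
f(F) = 2*F
I(y) = y (I(y) = 1*y = y)
n(s) = 8*s (n(s) = (s + s)*4 = (2*s)*4 = 8*s)
-983/(-740) + n(I(f(-5))) = -983/(-740) + 8*(2*(-5)) = -983*(-1/740) + 8*(-10) = 983/740 - 80 = -58217/740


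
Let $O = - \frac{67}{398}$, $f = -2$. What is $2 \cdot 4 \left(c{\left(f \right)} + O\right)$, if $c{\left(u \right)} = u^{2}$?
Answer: $\frac{6100}{199} \approx 30.653$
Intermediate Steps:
$O = - \frac{67}{398}$ ($O = \left(-67\right) \frac{1}{398} = - \frac{67}{398} \approx -0.16834$)
$2 \cdot 4 \left(c{\left(f \right)} + O\right) = 2 \cdot 4 \left(\left(-2\right)^{2} - \frac{67}{398}\right) = 8 \left(4 - \frac{67}{398}\right) = 8 \cdot \frac{1525}{398} = \frac{6100}{199}$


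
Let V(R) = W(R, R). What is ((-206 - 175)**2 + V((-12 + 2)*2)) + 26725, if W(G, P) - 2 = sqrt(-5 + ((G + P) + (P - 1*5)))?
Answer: 171888 + I*sqrt(70) ≈ 1.7189e+5 + 8.3666*I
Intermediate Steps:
W(G, P) = 2 + sqrt(-10 + G + 2*P) (W(G, P) = 2 + sqrt(-5 + ((G + P) + (P - 1*5))) = 2 + sqrt(-5 + ((G + P) + (P - 5))) = 2 + sqrt(-5 + ((G + P) + (-5 + P))) = 2 + sqrt(-5 + (-5 + G + 2*P)) = 2 + sqrt(-10 + G + 2*P))
V(R) = 2 + sqrt(-10 + 3*R) (V(R) = 2 + sqrt(-10 + R + 2*R) = 2 + sqrt(-10 + 3*R))
((-206 - 175)**2 + V((-12 + 2)*2)) + 26725 = ((-206 - 175)**2 + (2 + sqrt(-10 + 3*((-12 + 2)*2)))) + 26725 = ((-381)**2 + (2 + sqrt(-10 + 3*(-10*2)))) + 26725 = (145161 + (2 + sqrt(-10 + 3*(-20)))) + 26725 = (145161 + (2 + sqrt(-10 - 60))) + 26725 = (145161 + (2 + sqrt(-70))) + 26725 = (145161 + (2 + I*sqrt(70))) + 26725 = (145163 + I*sqrt(70)) + 26725 = 171888 + I*sqrt(70)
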